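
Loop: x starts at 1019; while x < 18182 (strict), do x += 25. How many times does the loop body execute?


Step 1: x goes from 1019 toward 18182 by 25; the body runs while x<18182, so iterations = ceil((bound-start)/step)
Step 2: Distance=17163
Step 3: ceil(17163/25)=687

687


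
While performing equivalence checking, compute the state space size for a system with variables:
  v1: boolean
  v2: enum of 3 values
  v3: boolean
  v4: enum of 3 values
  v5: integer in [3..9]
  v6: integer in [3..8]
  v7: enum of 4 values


State space = product of domain sizes of all variables.
Domain sizes:
  v1 (boolean): 2
  v2 (enum of 3 values): 3
  v3 (boolean): 2
  v4 (enum of 3 values): 3
  v5 (integer in [3..9]): 7
  v6 (integer in [3..8]): 6
  v7 (enum of 4 values): 4
Product = 2 * 3 * 2 * 3 * 7 * 6 * 4 = 6048

6048


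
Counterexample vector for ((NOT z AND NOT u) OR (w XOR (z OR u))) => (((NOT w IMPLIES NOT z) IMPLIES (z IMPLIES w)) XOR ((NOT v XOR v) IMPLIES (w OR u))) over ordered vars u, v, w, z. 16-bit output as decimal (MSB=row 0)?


F1 = ((NOT z AND NOT u) OR (w XOR (z OR u)))
F2 = (((NOT w IMPLIES NOT z) IMPLIES (z IMPLIES w)) XOR ((NOT v XOR v) IMPLIES (w OR u)))
Counterexample to F1=>F2 is where F1=1 and F2=0.
Evaluate each row (bits = u,v,w,z, MSB first):
  row 0 [0000]: F1=1 F2=1 -> F1&~F2 -> 0
  row 1 [0001]: F1=1 F2=1 -> F1&~F2 -> 0
  row 2 [0010]: F1=1 F2=0 -> F1&~F2 -> 1
  row 3 [0011]: F1=0 F2=0 -> F1&~F2 -> 0
  row 4 [0100]: F1=1 F2=1 -> F1&~F2 -> 0
  row 5 [0101]: F1=1 F2=1 -> F1&~F2 -> 0
  row 6 [0110]: F1=1 F2=0 -> F1&~F2 -> 1
  row 7 [0111]: F1=0 F2=0 -> F1&~F2 -> 0
  row 8 [1000]: F1=1 F2=0 -> F1&~F2 -> 1
  row 9 [1001]: F1=1 F2=0 -> F1&~F2 -> 1
  row 10 [1010]: F1=0 F2=0 -> F1&~F2 -> 0
  row 11 [1011]: F1=0 F2=0 -> F1&~F2 -> 0
  row 12 [1100]: F1=1 F2=0 -> F1&~F2 -> 1
  row 13 [1101]: F1=1 F2=0 -> F1&~F2 -> 1
  row 14 [1110]: F1=0 F2=0 -> F1&~F2 -> 0
  row 15 [1111]: F1=0 F2=0 -> F1&~F2 -> 0
Full result column, 4 rows per line (u,v fixed per line; w,z runs 00..11 left to right):
  rows 0-3 [u,v=00]: 0010  = hex 2
  rows 4-7 [u,v=01]: 0010  = hex 2
  rows 8-11 [u,v=10]: 1100  = hex C
  rows 12-15 [u,v=11]: 1100  = hex C
Counterexample vector (row 0 .. row 15) = 0010001011001100
Output column grouped in 4s = 0010 0010 1100 1100 = 0x22CC
Convert to decimal digit by digit (value = value*16 + digit):
  2 -> 2
  2*16 + 2 = 34
  34*16 + 12 (C) = 556
  556*16 + 12 (C) = 8908
Decimal = 8908

8908


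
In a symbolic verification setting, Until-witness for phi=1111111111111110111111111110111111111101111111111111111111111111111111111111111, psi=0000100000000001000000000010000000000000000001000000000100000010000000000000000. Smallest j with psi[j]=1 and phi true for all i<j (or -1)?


(phi U psi) at 0: need smallest j with psi[j]=1 and phi[i]=1 for all i in [0,j).
Scan from step 0:
  step 0: phi=1, psi=0 -> continue
  step 1: phi=1, psi=0 -> continue
  step 2: phi=1, psi=0 -> continue
  step 3: phi=1, psi=0 -> continue
  step 4: psi=1 and phi held for [0,4) -> witness found
Witness step = 4

4


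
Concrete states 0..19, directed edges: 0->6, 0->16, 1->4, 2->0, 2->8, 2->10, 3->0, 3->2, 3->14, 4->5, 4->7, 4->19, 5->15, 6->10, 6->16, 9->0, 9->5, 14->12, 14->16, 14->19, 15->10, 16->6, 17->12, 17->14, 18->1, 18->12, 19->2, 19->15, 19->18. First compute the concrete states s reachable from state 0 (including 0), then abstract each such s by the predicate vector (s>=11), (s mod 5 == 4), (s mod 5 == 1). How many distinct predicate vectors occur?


BFS from 0:
Concrete reachable: {0, 6, 10, 16}
Abstract via predicates (s>=11), (s mod 5 == 4), (s mod 5 == 1):
  (0,0,0) <- {0, 10}
  (0,0,1) <- {6}
  (1,0,1) <- {16}
Distinct abstract states = 3

3


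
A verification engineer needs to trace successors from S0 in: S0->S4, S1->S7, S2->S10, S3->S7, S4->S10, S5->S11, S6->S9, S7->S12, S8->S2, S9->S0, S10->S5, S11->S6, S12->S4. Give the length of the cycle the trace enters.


Trace from S0 until a state repeats:
  S0 -> S4 -> S10 -> S5 -> S11 -> S6 -> S9 -> S0
S0 first seen at step 0, revisited at step 7.
Cycle length = 7 - 0 = 7

7


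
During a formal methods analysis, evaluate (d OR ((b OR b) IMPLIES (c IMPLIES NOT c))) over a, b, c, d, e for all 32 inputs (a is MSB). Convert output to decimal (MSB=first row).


Formula: (d OR ((b OR b) IMPLIES (c IMPLIES NOT c))) over a, b, c, d, e (32 rows)
Evaluate each row (bits = a,b,c,d,e, MSB first):
  row 0 [00000]: (0 OR ((0 OR 0) IMPLIES (0 IMPLIES NOT 0))) -> 1
  row 1 [00001]: (0 OR ((0 OR 0) IMPLIES (0 IMPLIES NOT 0))) -> 1
  row 2 [00010]: (1 OR ((0 OR 0) IMPLIES (0 IMPLIES NOT 0))) -> 1
  row 3 [00011]: (1 OR ((0 OR 0) IMPLIES (0 IMPLIES NOT 0))) -> 1
  row 4 [00100]: (0 OR ((0 OR 0) IMPLIES (1 IMPLIES NOT 1))) -> 1
  row 5 [00101]: (0 OR ((0 OR 0) IMPLIES (1 IMPLIES NOT 1))) -> 1
  row 6 [00110]: (1 OR ((0 OR 0) IMPLIES (1 IMPLIES NOT 1))) -> 1
  row 7 [00111]: (1 OR ((0 OR 0) IMPLIES (1 IMPLIES NOT 1))) -> 1
  row 8 [01000]: (0 OR ((1 OR 1) IMPLIES (0 IMPLIES NOT 0))) -> 1
  row 9 [01001]: (0 OR ((1 OR 1) IMPLIES (0 IMPLIES NOT 0))) -> 1
  row 10 [01010]: (1 OR ((1 OR 1) IMPLIES (0 IMPLIES NOT 0))) -> 1
  row 11 [01011]: (1 OR ((1 OR 1) IMPLIES (0 IMPLIES NOT 0))) -> 1
  row 12 [01100]: (0 OR ((1 OR 1) IMPLIES (1 IMPLIES NOT 1))) -> 0
  row 13 [01101]: (0 OR ((1 OR 1) IMPLIES (1 IMPLIES NOT 1))) -> 0
  row 14 [01110]: (1 OR ((1 OR 1) IMPLIES (1 IMPLIES NOT 1))) -> 1
  row 15 [01111]: (1 OR ((1 OR 1) IMPLIES (1 IMPLIES NOT 1))) -> 1
  row 16 [10000]: (0 OR ((0 OR 0) IMPLIES (0 IMPLIES NOT 0))) -> 1
  row 17 [10001]: (0 OR ((0 OR 0) IMPLIES (0 IMPLIES NOT 0))) -> 1
  row 18 [10010]: (1 OR ((0 OR 0) IMPLIES (0 IMPLIES NOT 0))) -> 1
  row 19 [10011]: (1 OR ((0 OR 0) IMPLIES (0 IMPLIES NOT 0))) -> 1
  row 20 [10100]: (0 OR ((0 OR 0) IMPLIES (1 IMPLIES NOT 1))) -> 1
  row 21 [10101]: (0 OR ((0 OR 0) IMPLIES (1 IMPLIES NOT 1))) -> 1
  row 22 [10110]: (1 OR ((0 OR 0) IMPLIES (1 IMPLIES NOT 1))) -> 1
  row 23 [10111]: (1 OR ((0 OR 0) IMPLIES (1 IMPLIES NOT 1))) -> 1
  row 24 [11000]: (0 OR ((1 OR 1) IMPLIES (0 IMPLIES NOT 0))) -> 1
  row 25 [11001]: (0 OR ((1 OR 1) IMPLIES (0 IMPLIES NOT 0))) -> 1
  row 26 [11010]: (1 OR ((1 OR 1) IMPLIES (0 IMPLIES NOT 0))) -> 1
  row 27 [11011]: (1 OR ((1 OR 1) IMPLIES (0 IMPLIES NOT 0))) -> 1
  row 28 [11100]: (0 OR ((1 OR 1) IMPLIES (1 IMPLIES NOT 1))) -> 0
  row 29 [11101]: (0 OR ((1 OR 1) IMPLIES (1 IMPLIES NOT 1))) -> 0
  row 30 [11110]: (1 OR ((1 OR 1) IMPLIES (1 IMPLIES NOT 1))) -> 1
  row 31 [11111]: (1 OR ((1 OR 1) IMPLIES (1 IMPLIES NOT 1))) -> 1
Full result column, 4 rows per line (a,b,c fixed per line; d,e runs 00..11 left to right):
  rows 0-3 [a,b,c=000]: 1111  = hex F
  rows 4-7 [a,b,c=001]: 1111  = hex F
  rows 8-11 [a,b,c=010]: 1111  = hex F
  rows 12-15 [a,b,c=011]: 0011  = hex 3
  rows 16-19 [a,b,c=100]: 1111  = hex F
  rows 20-23 [a,b,c=101]: 1111  = hex F
  rows 24-27 [a,b,c=110]: 1111  = hex F
  rows 28-31 [a,b,c=111]: 0011  = hex 3
Output column (row 0 .. row 31) = 11111111111100111111111111110011
Output column grouped in 4s = 1111 1111 1111 0011 1111 1111 1111 0011 = 0xFFF3FFF3
Convert to decimal digit by digit (value = value*16 + digit):
  F -> 15
  15*16 + 15 (F) = 255
  255*16 + 15 (F) = 4095
  4095*16 + 3 = 65523
  65523*16 + 15 (F) = 1048383
  1048383*16 + 15 (F) = 16774143
  16774143*16 + 15 (F) = 268386303
  268386303*16 + 3 = 4294180851
Decimal = 4294180851

4294180851


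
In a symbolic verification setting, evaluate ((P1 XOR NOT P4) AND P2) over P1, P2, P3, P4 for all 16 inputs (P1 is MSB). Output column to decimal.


Formula: ((P1 XOR NOT P4) AND P2) over P1, P2, P3, P4 (16 rows)
Evaluate each row (bits = P1,P2,P3,P4, MSB first):
  row 0 [0000]: ((0 XOR NOT 0) AND 0) -> 0
  row 1 [0001]: ((0 XOR NOT 1) AND 0) -> 0
  row 2 [0010]: ((0 XOR NOT 0) AND 0) -> 0
  row 3 [0011]: ((0 XOR NOT 1) AND 0) -> 0
  row 4 [0100]: ((0 XOR NOT 0) AND 1) -> 1
  row 5 [0101]: ((0 XOR NOT 1) AND 1) -> 0
  row 6 [0110]: ((0 XOR NOT 0) AND 1) -> 1
  row 7 [0111]: ((0 XOR NOT 1) AND 1) -> 0
  row 8 [1000]: ((1 XOR NOT 0) AND 0) -> 0
  row 9 [1001]: ((1 XOR NOT 1) AND 0) -> 0
  row 10 [1010]: ((1 XOR NOT 0) AND 0) -> 0
  row 11 [1011]: ((1 XOR NOT 1) AND 0) -> 0
  row 12 [1100]: ((1 XOR NOT 0) AND 1) -> 0
  row 13 [1101]: ((1 XOR NOT 1) AND 1) -> 1
  row 14 [1110]: ((1 XOR NOT 0) AND 1) -> 0
  row 15 [1111]: ((1 XOR NOT 1) AND 1) -> 1
Full result column, 4 rows per line (P1,P2 fixed per line; P3,P4 runs 00..11 left to right):
  rows 0-3 [P1,P2=00]: 0000  = hex 0
  rows 4-7 [P1,P2=01]: 1010  = hex A
  rows 8-11 [P1,P2=10]: 0000  = hex 0
  rows 12-15 [P1,P2=11]: 0101  = hex 5
Output column (row 0 .. row 15) = 0000101000000101
Output column grouped in 4s = 0000 1010 0000 0101 = 0x0A05
Convert to decimal digit by digit (value = value*16 + digit):
  0 -> 0
  0*16 + 10 (A) = 10
  10*16 + 0 = 160
  160*16 + 5 = 2565
Decimal = 2565

2565


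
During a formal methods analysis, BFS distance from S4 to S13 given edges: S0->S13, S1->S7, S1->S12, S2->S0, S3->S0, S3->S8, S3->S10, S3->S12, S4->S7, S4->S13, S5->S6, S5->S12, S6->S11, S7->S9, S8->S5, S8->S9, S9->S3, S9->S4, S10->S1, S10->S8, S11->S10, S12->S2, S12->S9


BFS layer-by-layer from S4:
  dist 0: {S4}
  dist 1: {S7, S13}
  -> S13 reached at distance 1
Shortest path length = 1

1


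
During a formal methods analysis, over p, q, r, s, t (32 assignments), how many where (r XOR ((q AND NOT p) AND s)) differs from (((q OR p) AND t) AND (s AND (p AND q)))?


F1 = (r XOR ((q AND NOT p) AND s))
F2 = (((q OR p) AND t) AND (s AND (p AND q)))
Evaluate both on each of 32 rows (bits = p,q,r,s,t):
  row 0 [00000]: F1=0 F2=0 -> 0
  row 1 [00001]: F1=0 F2=0 -> 0
  row 2 [00010]: F1=0 F2=0 -> 0
  row 3 [00011]: F1=0 F2=0 -> 0
  row 4 [00100]: F1=1 F2=0 (differ) -> 1
  row 5 [00101]: F1=1 F2=0 (differ) -> 1
  row 6 [00110]: F1=1 F2=0 (differ) -> 1
  row 7 [00111]: F1=1 F2=0 (differ) -> 1
  row 8 [01000]: F1=0 F2=0 -> 0
  row 9 [01001]: F1=0 F2=0 -> 0
  row 10 [01010]: F1=1 F2=0 (differ) -> 1
  row 11 [01011]: F1=1 F2=0 (differ) -> 1
  row 12 [01100]: F1=1 F2=0 (differ) -> 1
  row 13 [01101]: F1=1 F2=0 (differ) -> 1
  row 14 [01110]: F1=0 F2=0 -> 0
  row 15 [01111]: F1=0 F2=0 -> 0
  row 16 [10000]: F1=0 F2=0 -> 0
  row 17 [10001]: F1=0 F2=0 -> 0
  row 18 [10010]: F1=0 F2=0 -> 0
  row 19 [10011]: F1=0 F2=0 -> 0
  row 20 [10100]: F1=1 F2=0 (differ) -> 1
  row 21 [10101]: F1=1 F2=0 (differ) -> 1
  row 22 [10110]: F1=1 F2=0 (differ) -> 1
  row 23 [10111]: F1=1 F2=0 (differ) -> 1
  row 24 [11000]: F1=0 F2=0 -> 0
  row 25 [11001]: F1=0 F2=0 -> 0
  row 26 [11010]: F1=0 F2=0 -> 0
  row 27 [11011]: F1=0 F2=1 (differ) -> 1
  row 28 [11100]: F1=1 F2=0 (differ) -> 1
  row 29 [11101]: F1=1 F2=0 (differ) -> 1
  row 30 [11110]: F1=1 F2=0 (differ) -> 1
  row 31 [11111]: F1=1 F2=1 -> 0
Full result column, 8 rows per line (p,q fixed per line; r,s,t runs 000..111 left to right):
  rows 0-7 [p,q=00]: 00001111  (ones: 4)
  rows 8-15 [p,q=01]: 00111100  (ones: 4)
  rows 16-23 [p,q=10]: 00001111  (ones: 4)
  rows 24-31 [p,q=11]: 00011110  (ones: 4)
Disagreements = 4+4+4+4 = 16

16


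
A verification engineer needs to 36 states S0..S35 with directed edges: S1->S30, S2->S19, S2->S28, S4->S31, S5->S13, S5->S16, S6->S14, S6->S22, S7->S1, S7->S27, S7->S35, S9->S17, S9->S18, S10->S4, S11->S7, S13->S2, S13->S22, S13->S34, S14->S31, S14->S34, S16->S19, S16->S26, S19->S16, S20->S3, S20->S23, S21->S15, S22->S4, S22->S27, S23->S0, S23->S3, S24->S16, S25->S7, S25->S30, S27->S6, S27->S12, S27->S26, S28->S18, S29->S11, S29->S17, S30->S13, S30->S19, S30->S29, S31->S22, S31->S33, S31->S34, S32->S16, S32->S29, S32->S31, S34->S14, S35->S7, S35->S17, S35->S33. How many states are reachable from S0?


BFS from S0:
  layer 0: {S0}
Reachable set: {S0}
Count = 1

1


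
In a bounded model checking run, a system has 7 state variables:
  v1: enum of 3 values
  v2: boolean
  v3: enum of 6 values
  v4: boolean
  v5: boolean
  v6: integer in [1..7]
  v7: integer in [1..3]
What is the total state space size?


State space = product of domain sizes of all variables.
Domain sizes:
  v1 (enum of 3 values): 3
  v2 (boolean): 2
  v3 (enum of 6 values): 6
  v4 (boolean): 2
  v5 (boolean): 2
  v6 (integer in [1..7]): 7
  v7 (integer in [1..3]): 3
Product = 3 * 2 * 6 * 2 * 2 * 7 * 3 = 3024

3024


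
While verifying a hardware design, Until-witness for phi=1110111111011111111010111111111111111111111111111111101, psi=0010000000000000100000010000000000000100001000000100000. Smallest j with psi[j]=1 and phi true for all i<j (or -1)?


(phi U psi) at 0: need smallest j with psi[j]=1 and phi[i]=1 for all i in [0,j).
Scan from step 0:
  step 0: phi=1, psi=0 -> continue
  step 1: phi=1, psi=0 -> continue
  step 2: psi=1 and phi held for [0,2) -> witness found
Witness step = 2

2


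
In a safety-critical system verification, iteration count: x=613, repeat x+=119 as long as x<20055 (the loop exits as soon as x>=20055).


Step 1: x goes from 613 toward 20055 by 119; the body runs while x<20055, so iterations = ceil((bound-start)/step)
Step 2: Distance=19442
Step 3: ceil(19442/119)=164

164


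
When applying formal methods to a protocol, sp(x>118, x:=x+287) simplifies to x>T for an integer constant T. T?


Formula: sp(P, x:=E) = exists old_x. (x = E[old_x/x]) AND P[old_x/x] (old_x is the value of x before the assignment; eliminate old_x by solving x = E[old_x/x] for old_x)
Step 1: Precondition P: x>118, i.e. old_x > 118
Step 2: Assignment gives x = old_x + 287, so old_x = x - 287
Step 3: Substitute into P: x - 287 > 118
Step 4: Simplify: x > 118+287 = 405

405


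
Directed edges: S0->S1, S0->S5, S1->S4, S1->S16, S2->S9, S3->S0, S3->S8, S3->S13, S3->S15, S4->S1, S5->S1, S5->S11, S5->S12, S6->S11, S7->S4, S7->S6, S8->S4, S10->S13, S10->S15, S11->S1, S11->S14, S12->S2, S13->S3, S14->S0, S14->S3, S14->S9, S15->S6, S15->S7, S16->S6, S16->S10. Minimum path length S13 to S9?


BFS layer-by-layer from S13:
  dist 0: {S13}
  dist 1: {S3}
  dist 2: {S0, S8, S15}
  dist 3: {S1, S4, S5, S6, S7}
  dist 4: {S11, S12, S16}
  dist 5: {S2, S10, S14}
  dist 6: {S9}
  -> S9 reached at distance 6
Shortest path length = 6

6


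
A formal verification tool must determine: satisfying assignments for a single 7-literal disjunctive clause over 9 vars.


Step 1: Total=2^9=512
Step 2: Unsat when all 7 false: 2^2=4
Step 3: Sat=512-4=508

508


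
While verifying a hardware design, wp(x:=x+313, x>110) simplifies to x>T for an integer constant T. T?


Formula: wp(x:=E, P) = P[E/x] (substitute E for x in postcondition)
Step 1: Postcondition: x>110
Step 2: Substitute x+313 for x: x+313>110
Step 3: Solve for x: x > 110-313 = -203

-203


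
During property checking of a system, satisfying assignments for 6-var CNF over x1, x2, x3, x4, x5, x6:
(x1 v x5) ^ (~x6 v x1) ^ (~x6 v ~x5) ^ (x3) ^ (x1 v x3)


CNF with 5 clauses over 6 vars (64 assignments).
An assignment satisfies CNF iff every clause has >=1 true literal.
Check each row (bits = x1,x2,x3,x4,x5,x6; clause T/F shown):
  row 0 [000000]: clauses=FTTFF -> 0
  row 1 [000001]: clauses=FFTFF -> 0
  row 2 [000010]: clauses=TTTFF -> 0
  row 3 [000011]: clauses=TFFFF -> 0
  row 4 [000100]: clauses=FTTFF -> 0
  (every remaining row is evaluated the same way; all 64 results are listed next)
Full result column, 8 rows per line (x1,x2,x3 fixed per line; x4,x5,x6 runs 000..111 left to right):
  rows 0-7 [x1,x2,x3=000]: 00000000  (ones: 0)
  rows 8-15 [x1,x2,x3=001]: 00100010  (ones: 2)
  rows 16-23 [x1,x2,x3=010]: 00000000  (ones: 0)
  rows 24-31 [x1,x2,x3=011]: 00100010  (ones: 2)
  rows 32-39 [x1,x2,x3=100]: 00000000  (ones: 0)
  rows 40-47 [x1,x2,x3=101]: 11101110  (ones: 6)
  rows 48-55 [x1,x2,x3=110]: 00000000  (ones: 0)
  rows 56-63 [x1,x2,x3=111]: 11101110  (ones: 6)
Satisfying assignments = 0+2+0+2+0+6+0+6 = 16

16


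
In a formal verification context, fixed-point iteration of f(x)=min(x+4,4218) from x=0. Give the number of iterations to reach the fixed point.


Step 1: x=0, cap=4218, increment=4
Step 2: x grows by 4 each step until capped at 4218; fixed point is x=4218
Step 3: iterations = ceil(4218/4) = 1055

1055


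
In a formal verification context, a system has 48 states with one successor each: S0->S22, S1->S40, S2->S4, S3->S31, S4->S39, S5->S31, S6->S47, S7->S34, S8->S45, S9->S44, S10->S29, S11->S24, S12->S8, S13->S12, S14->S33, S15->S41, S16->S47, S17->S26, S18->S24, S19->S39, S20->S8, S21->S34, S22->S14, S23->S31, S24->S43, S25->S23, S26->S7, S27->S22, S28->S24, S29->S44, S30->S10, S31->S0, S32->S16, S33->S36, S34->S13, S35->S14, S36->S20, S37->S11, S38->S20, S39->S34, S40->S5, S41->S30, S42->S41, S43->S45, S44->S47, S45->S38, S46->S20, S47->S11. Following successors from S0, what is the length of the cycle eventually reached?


Trace from S0 until a state repeats:
  S0 -> S22 -> S14 -> S33 -> S36 -> S20 -> S8 -> S45 -> S38 -> S20
S20 first seen at step 5, revisited at step 9.
Cycle length = 9 - 5 = 4

4


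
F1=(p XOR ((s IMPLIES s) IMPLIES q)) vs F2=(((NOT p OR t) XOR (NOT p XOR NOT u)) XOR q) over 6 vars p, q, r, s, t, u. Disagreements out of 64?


F1 = (p XOR ((s IMPLIES s) IMPLIES q))
F2 = (((NOT p OR t) XOR (NOT p XOR NOT u)) XOR q)
Evaluate both on each of 64 rows (bits = p,q,r,s,t,u):
  row 0 [000000]: F1=0 F2=1 (differ) -> 1
  row 1 [000001]: F1=0 F2=0 -> 0
  row 2 [000010]: F1=0 F2=1 (differ) -> 1
  row 3 [000011]: F1=0 F2=0 -> 0
  row 4 [000100]: F1=0 F2=1 (differ) -> 1
  (every remaining row is evaluated the same way; all 64 results are listed next)
Full result column, 8 rows per line (p,q,r fixed per line; s,t,u runs 000..111 left to right):
  rows 0-7 [p,q,r=000]: 10101010  (ones: 4)
  rows 8-15 [p,q,r=001]: 10101010  (ones: 4)
  rows 16-23 [p,q,r=010]: 10101010  (ones: 4)
  rows 24-31 [p,q,r=011]: 10101010  (ones: 4)
  rows 32-39 [p,q,r=100]: 01100110  (ones: 4)
  rows 40-47 [p,q,r=101]: 01100110  (ones: 4)
  rows 48-55 [p,q,r=110]: 01100110  (ones: 4)
  rows 56-63 [p,q,r=111]: 01100110  (ones: 4)
Disagreements = 4+4+4+4+4+4+4+4 = 32

32


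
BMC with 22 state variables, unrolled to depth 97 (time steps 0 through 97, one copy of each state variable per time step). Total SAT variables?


BMC unrolls to depth k, creating one copy of each state var for steps 0..k.
Step count = 97 + 1 = 98 (steps 0 through 97)
Vars per step = 22
Total = 22 * 98 = 2156

2156


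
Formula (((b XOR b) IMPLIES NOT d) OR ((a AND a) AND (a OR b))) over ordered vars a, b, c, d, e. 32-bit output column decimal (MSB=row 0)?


Formula: (((b XOR b) IMPLIES NOT d) OR ((a AND a) AND (a OR b))) over a, b, c, d, e (32 rows)
Evaluate each row (bits = a,b,c,d,e, MSB first):
  row 0 [00000]: (((0 XOR 0) IMPLIES NOT 0) OR ((0 AND 0) AND (0 OR 0))) -> 1
  row 1 [00001]: (((0 XOR 0) IMPLIES NOT 0) OR ((0 AND 0) AND (0 OR 0))) -> 1
  row 2 [00010]: (((0 XOR 0) IMPLIES NOT 1) OR ((0 AND 0) AND (0 OR 0))) -> 1
  row 3 [00011]: (((0 XOR 0) IMPLIES NOT 1) OR ((0 AND 0) AND (0 OR 0))) -> 1
  row 4 [00100]: (((0 XOR 0) IMPLIES NOT 0) OR ((0 AND 0) AND (0 OR 0))) -> 1
  row 5 [00101]: (((0 XOR 0) IMPLIES NOT 0) OR ((0 AND 0) AND (0 OR 0))) -> 1
  row 6 [00110]: (((0 XOR 0) IMPLIES NOT 1) OR ((0 AND 0) AND (0 OR 0))) -> 1
  row 7 [00111]: (((0 XOR 0) IMPLIES NOT 1) OR ((0 AND 0) AND (0 OR 0))) -> 1
  row 8 [01000]: (((1 XOR 1) IMPLIES NOT 0) OR ((0 AND 0) AND (0 OR 1))) -> 1
  row 9 [01001]: (((1 XOR 1) IMPLIES NOT 0) OR ((0 AND 0) AND (0 OR 1))) -> 1
  row 10 [01010]: (((1 XOR 1) IMPLIES NOT 1) OR ((0 AND 0) AND (0 OR 1))) -> 1
  row 11 [01011]: (((1 XOR 1) IMPLIES NOT 1) OR ((0 AND 0) AND (0 OR 1))) -> 1
  row 12 [01100]: (((1 XOR 1) IMPLIES NOT 0) OR ((0 AND 0) AND (0 OR 1))) -> 1
  row 13 [01101]: (((1 XOR 1) IMPLIES NOT 0) OR ((0 AND 0) AND (0 OR 1))) -> 1
  row 14 [01110]: (((1 XOR 1) IMPLIES NOT 1) OR ((0 AND 0) AND (0 OR 1))) -> 1
  row 15 [01111]: (((1 XOR 1) IMPLIES NOT 1) OR ((0 AND 0) AND (0 OR 1))) -> 1
  row 16 [10000]: (((0 XOR 0) IMPLIES NOT 0) OR ((1 AND 1) AND (1 OR 0))) -> 1
  row 17 [10001]: (((0 XOR 0) IMPLIES NOT 0) OR ((1 AND 1) AND (1 OR 0))) -> 1
  row 18 [10010]: (((0 XOR 0) IMPLIES NOT 1) OR ((1 AND 1) AND (1 OR 0))) -> 1
  row 19 [10011]: (((0 XOR 0) IMPLIES NOT 1) OR ((1 AND 1) AND (1 OR 0))) -> 1
  row 20 [10100]: (((0 XOR 0) IMPLIES NOT 0) OR ((1 AND 1) AND (1 OR 0))) -> 1
  row 21 [10101]: (((0 XOR 0) IMPLIES NOT 0) OR ((1 AND 1) AND (1 OR 0))) -> 1
  row 22 [10110]: (((0 XOR 0) IMPLIES NOT 1) OR ((1 AND 1) AND (1 OR 0))) -> 1
  row 23 [10111]: (((0 XOR 0) IMPLIES NOT 1) OR ((1 AND 1) AND (1 OR 0))) -> 1
  row 24 [11000]: (((1 XOR 1) IMPLIES NOT 0) OR ((1 AND 1) AND (1 OR 1))) -> 1
  row 25 [11001]: (((1 XOR 1) IMPLIES NOT 0) OR ((1 AND 1) AND (1 OR 1))) -> 1
  row 26 [11010]: (((1 XOR 1) IMPLIES NOT 1) OR ((1 AND 1) AND (1 OR 1))) -> 1
  row 27 [11011]: (((1 XOR 1) IMPLIES NOT 1) OR ((1 AND 1) AND (1 OR 1))) -> 1
  row 28 [11100]: (((1 XOR 1) IMPLIES NOT 0) OR ((1 AND 1) AND (1 OR 1))) -> 1
  row 29 [11101]: (((1 XOR 1) IMPLIES NOT 0) OR ((1 AND 1) AND (1 OR 1))) -> 1
  row 30 [11110]: (((1 XOR 1) IMPLIES NOT 1) OR ((1 AND 1) AND (1 OR 1))) -> 1
  row 31 [11111]: (((1 XOR 1) IMPLIES NOT 1) OR ((1 AND 1) AND (1 OR 1))) -> 1
Full result column, 4 rows per line (a,b,c fixed per line; d,e runs 00..11 left to right):
  rows 0-3 [a,b,c=000]: 1111  = hex F
  rows 4-7 [a,b,c=001]: 1111  = hex F
  rows 8-11 [a,b,c=010]: 1111  = hex F
  rows 12-15 [a,b,c=011]: 1111  = hex F
  rows 16-19 [a,b,c=100]: 1111  = hex F
  rows 20-23 [a,b,c=101]: 1111  = hex F
  rows 24-27 [a,b,c=110]: 1111  = hex F
  rows 28-31 [a,b,c=111]: 1111  = hex F
Output column (row 0 .. row 31) = 11111111111111111111111111111111
Output column grouped in 4s = 1111 1111 1111 1111 1111 1111 1111 1111 = 0xFFFFFFFF
Convert to decimal digit by digit (value = value*16 + digit):
  F -> 15
  15*16 + 15 (F) = 255
  255*16 + 15 (F) = 4095
  4095*16 + 15 (F) = 65535
  65535*16 + 15 (F) = 1048575
  1048575*16 + 15 (F) = 16777215
  16777215*16 + 15 (F) = 268435455
  268435455*16 + 15 (F) = 4294967295
Decimal = 4294967295

4294967295


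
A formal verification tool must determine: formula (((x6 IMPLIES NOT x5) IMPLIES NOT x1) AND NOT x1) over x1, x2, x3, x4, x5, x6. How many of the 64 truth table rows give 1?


Formula: (((x6 IMPLIES NOT x5) IMPLIES NOT x1) AND NOT x1) over 6 vars (64 rows)
Evaluate each row (x1, x2, x3, x4, x5, x6 as bits, MSB first):
  row 0 [000000]: (((0 IMPLIES NOT 0) IMPLIES NOT 0) AND NOT 0) -> 1
  row 1 [000001]: (((1 IMPLIES NOT 0) IMPLIES NOT 0) AND NOT 0) -> 1
  row 2 [000010]: (((0 IMPLIES NOT 1) IMPLIES NOT 0) AND NOT 0) -> 1
  row 3 [000011]: (((1 IMPLIES NOT 1) IMPLIES NOT 0) AND NOT 0) -> 1
  row 4 [000100]: (((0 IMPLIES NOT 0) IMPLIES NOT 0) AND NOT 0) -> 1
  (every remaining row is evaluated the same way; all 64 results are listed next)
Full result column, 8 rows per line (x1,x2,x3 fixed per line; x4,x5,x6 runs 000..111 left to right):
  rows 0-7 [x1,x2,x3=000]: 11111111  (ones: 8)
  rows 8-15 [x1,x2,x3=001]: 11111111  (ones: 8)
  rows 16-23 [x1,x2,x3=010]: 11111111  (ones: 8)
  rows 24-31 [x1,x2,x3=011]: 11111111  (ones: 8)
  rows 32-39 [x1,x2,x3=100]: 00000000  (ones: 0)
  rows 40-47 [x1,x2,x3=101]: 00000000  (ones: 0)
  rows 48-55 [x1,x2,x3=110]: 00000000  (ones: 0)
  rows 56-63 [x1,x2,x3=111]: 00000000  (ones: 0)
Count of 1-rows = 8+8+8+8+0+0+0+0 = 32

32


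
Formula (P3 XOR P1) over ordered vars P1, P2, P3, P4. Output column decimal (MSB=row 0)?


Formula: (P3 XOR P1) over P1, P2, P3, P4 (16 rows)
Evaluate each row (bits = P1,P2,P3,P4, MSB first):
  row 0 [0000]: (0 XOR 0) -> 0
  row 1 [0001]: (0 XOR 0) -> 0
  row 2 [0010]: (1 XOR 0) -> 1
  row 3 [0011]: (1 XOR 0) -> 1
  row 4 [0100]: (0 XOR 0) -> 0
  row 5 [0101]: (0 XOR 0) -> 0
  row 6 [0110]: (1 XOR 0) -> 1
  row 7 [0111]: (1 XOR 0) -> 1
  row 8 [1000]: (0 XOR 1) -> 1
  row 9 [1001]: (0 XOR 1) -> 1
  row 10 [1010]: (1 XOR 1) -> 0
  row 11 [1011]: (1 XOR 1) -> 0
  row 12 [1100]: (0 XOR 1) -> 1
  row 13 [1101]: (0 XOR 1) -> 1
  row 14 [1110]: (1 XOR 1) -> 0
  row 15 [1111]: (1 XOR 1) -> 0
Full result column, 4 rows per line (P1,P2 fixed per line; P3,P4 runs 00..11 left to right):
  rows 0-3 [P1,P2=00]: 0011  = hex 3
  rows 4-7 [P1,P2=01]: 0011  = hex 3
  rows 8-11 [P1,P2=10]: 1100  = hex C
  rows 12-15 [P1,P2=11]: 1100  = hex C
Output column (row 0 .. row 15) = 0011001111001100
Output column grouped in 4s = 0011 0011 1100 1100 = 0x33CC
Convert to decimal digit by digit (value = value*16 + digit):
  3 -> 3
  3*16 + 3 = 51
  51*16 + 12 (C) = 828
  828*16 + 12 (C) = 13260
Decimal = 13260

13260


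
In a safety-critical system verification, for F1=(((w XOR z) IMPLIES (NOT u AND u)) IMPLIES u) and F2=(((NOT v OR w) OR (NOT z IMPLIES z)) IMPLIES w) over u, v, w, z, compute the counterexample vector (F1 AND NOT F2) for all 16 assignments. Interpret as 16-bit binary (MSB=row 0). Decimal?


F1 = (((w XOR z) IMPLIES (NOT u AND u)) IMPLIES u)
F2 = (((NOT v OR w) OR (NOT z IMPLIES z)) IMPLIES w)
Counterexample to F1=>F2 is where F1=1 and F2=0.
Evaluate each row (bits = u,v,w,z, MSB first):
  row 0 [0000]: F1=0 F2=0 -> F1&~F2 -> 0
  row 1 [0001]: F1=1 F2=0 -> F1&~F2 -> 1
  row 2 [0010]: F1=1 F2=1 -> F1&~F2 -> 0
  row 3 [0011]: F1=0 F2=1 -> F1&~F2 -> 0
  row 4 [0100]: F1=0 F2=1 -> F1&~F2 -> 0
  row 5 [0101]: F1=1 F2=0 -> F1&~F2 -> 1
  row 6 [0110]: F1=1 F2=1 -> F1&~F2 -> 0
  row 7 [0111]: F1=0 F2=1 -> F1&~F2 -> 0
  row 8 [1000]: F1=1 F2=0 -> F1&~F2 -> 1
  row 9 [1001]: F1=1 F2=0 -> F1&~F2 -> 1
  row 10 [1010]: F1=1 F2=1 -> F1&~F2 -> 0
  row 11 [1011]: F1=1 F2=1 -> F1&~F2 -> 0
  row 12 [1100]: F1=1 F2=1 -> F1&~F2 -> 0
  row 13 [1101]: F1=1 F2=0 -> F1&~F2 -> 1
  row 14 [1110]: F1=1 F2=1 -> F1&~F2 -> 0
  row 15 [1111]: F1=1 F2=1 -> F1&~F2 -> 0
Full result column, 4 rows per line (u,v fixed per line; w,z runs 00..11 left to right):
  rows 0-3 [u,v=00]: 0100  = hex 4
  rows 4-7 [u,v=01]: 0100  = hex 4
  rows 8-11 [u,v=10]: 1100  = hex C
  rows 12-15 [u,v=11]: 0100  = hex 4
Counterexample vector (row 0 .. row 15) = 0100010011000100
Output column grouped in 4s = 0100 0100 1100 0100 = 0x44C4
Convert to decimal digit by digit (value = value*16 + digit):
  4 -> 4
  4*16 + 4 = 68
  68*16 + 12 (C) = 1100
  1100*16 + 4 = 17604
Decimal = 17604

17604


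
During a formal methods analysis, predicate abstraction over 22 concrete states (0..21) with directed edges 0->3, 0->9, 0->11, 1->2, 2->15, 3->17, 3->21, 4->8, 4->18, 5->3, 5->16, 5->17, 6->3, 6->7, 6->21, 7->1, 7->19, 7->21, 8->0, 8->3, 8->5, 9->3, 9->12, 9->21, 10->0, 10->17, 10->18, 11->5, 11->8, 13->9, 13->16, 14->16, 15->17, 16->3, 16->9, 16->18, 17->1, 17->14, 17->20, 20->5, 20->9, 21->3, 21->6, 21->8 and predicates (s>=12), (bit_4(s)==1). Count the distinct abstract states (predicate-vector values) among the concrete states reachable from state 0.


BFS from 0:
Concrete reachable: {0, 1, 2, 3, 5, 6, 7, 8, 9, 11, 12, 14, 15, 16, 17, 18, 19, 20, 21}
Abstract via predicates (s>=12), (bit_4(s)==1):
  (0,0) <- {0, 1, 2, 3, 5, 6, 7, 8, 9, 11}
  (1,0) <- {12, 14, 15}
  (1,1) <- {16, 17, 18, 19, 20, 21}
Distinct abstract states = 3

3


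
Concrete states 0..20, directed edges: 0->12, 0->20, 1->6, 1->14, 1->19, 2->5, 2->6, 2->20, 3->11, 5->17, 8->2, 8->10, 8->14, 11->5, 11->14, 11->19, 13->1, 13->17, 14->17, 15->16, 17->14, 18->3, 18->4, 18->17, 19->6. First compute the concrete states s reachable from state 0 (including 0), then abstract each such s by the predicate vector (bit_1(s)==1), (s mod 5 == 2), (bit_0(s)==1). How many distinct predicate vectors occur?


BFS from 0:
Concrete reachable: {0, 12, 20}
Abstract via predicates (bit_1(s)==1), (s mod 5 == 2), (bit_0(s)==1):
  (0,0,0) <- {0, 20}
  (0,1,0) <- {12}
Distinct abstract states = 2

2


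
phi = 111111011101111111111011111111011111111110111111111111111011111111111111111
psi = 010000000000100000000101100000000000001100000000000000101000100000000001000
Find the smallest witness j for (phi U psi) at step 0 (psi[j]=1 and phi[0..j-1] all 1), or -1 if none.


(phi U psi) at 0: need smallest j with psi[j]=1 and phi[i]=1 for all i in [0,j).
Scan from step 0:
  step 0: phi=1, psi=0 -> continue
  step 1: psi=1 and phi held for [0,1) -> witness found
Witness step = 1

1


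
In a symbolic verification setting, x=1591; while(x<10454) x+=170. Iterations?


Step 1: x goes from 1591 toward 10454 by 170; the body runs while x<10454, so iterations = ceil((bound-start)/step)
Step 2: Distance=8863
Step 3: ceil(8863/170)=53

53


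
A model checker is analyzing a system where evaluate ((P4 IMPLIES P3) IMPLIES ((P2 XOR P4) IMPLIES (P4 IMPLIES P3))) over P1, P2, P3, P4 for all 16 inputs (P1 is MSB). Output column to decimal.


Formula: ((P4 IMPLIES P3) IMPLIES ((P2 XOR P4) IMPLIES (P4 IMPLIES P3))) over P1, P2, P3, P4 (16 rows)
Evaluate each row (bits = P1,P2,P3,P4, MSB first):
  row 0 [0000]: ((0 IMPLIES 0) IMPLIES ((0 XOR 0) IMPLIES (0 IMPLIES 0))) -> 1
  row 1 [0001]: ((1 IMPLIES 0) IMPLIES ((0 XOR 1) IMPLIES (1 IMPLIES 0))) -> 1
  row 2 [0010]: ((0 IMPLIES 1) IMPLIES ((0 XOR 0) IMPLIES (0 IMPLIES 1))) -> 1
  row 3 [0011]: ((1 IMPLIES 1) IMPLIES ((0 XOR 1) IMPLIES (1 IMPLIES 1))) -> 1
  row 4 [0100]: ((0 IMPLIES 0) IMPLIES ((1 XOR 0) IMPLIES (0 IMPLIES 0))) -> 1
  row 5 [0101]: ((1 IMPLIES 0) IMPLIES ((1 XOR 1) IMPLIES (1 IMPLIES 0))) -> 1
  row 6 [0110]: ((0 IMPLIES 1) IMPLIES ((1 XOR 0) IMPLIES (0 IMPLIES 1))) -> 1
  row 7 [0111]: ((1 IMPLIES 1) IMPLIES ((1 XOR 1) IMPLIES (1 IMPLIES 1))) -> 1
  row 8 [1000]: ((0 IMPLIES 0) IMPLIES ((0 XOR 0) IMPLIES (0 IMPLIES 0))) -> 1
  row 9 [1001]: ((1 IMPLIES 0) IMPLIES ((0 XOR 1) IMPLIES (1 IMPLIES 0))) -> 1
  row 10 [1010]: ((0 IMPLIES 1) IMPLIES ((0 XOR 0) IMPLIES (0 IMPLIES 1))) -> 1
  row 11 [1011]: ((1 IMPLIES 1) IMPLIES ((0 XOR 1) IMPLIES (1 IMPLIES 1))) -> 1
  row 12 [1100]: ((0 IMPLIES 0) IMPLIES ((1 XOR 0) IMPLIES (0 IMPLIES 0))) -> 1
  row 13 [1101]: ((1 IMPLIES 0) IMPLIES ((1 XOR 1) IMPLIES (1 IMPLIES 0))) -> 1
  row 14 [1110]: ((0 IMPLIES 1) IMPLIES ((1 XOR 0) IMPLIES (0 IMPLIES 1))) -> 1
  row 15 [1111]: ((1 IMPLIES 1) IMPLIES ((1 XOR 1) IMPLIES (1 IMPLIES 1))) -> 1
Full result column, 4 rows per line (P1,P2 fixed per line; P3,P4 runs 00..11 left to right):
  rows 0-3 [P1,P2=00]: 1111  = hex F
  rows 4-7 [P1,P2=01]: 1111  = hex F
  rows 8-11 [P1,P2=10]: 1111  = hex F
  rows 12-15 [P1,P2=11]: 1111  = hex F
Output column (row 0 .. row 15) = 1111111111111111
Output column grouped in 4s = 1111 1111 1111 1111 = 0xFFFF
Convert to decimal digit by digit (value = value*16 + digit):
  F -> 15
  15*16 + 15 (F) = 255
  255*16 + 15 (F) = 4095
  4095*16 + 15 (F) = 65535
Decimal = 65535

65535


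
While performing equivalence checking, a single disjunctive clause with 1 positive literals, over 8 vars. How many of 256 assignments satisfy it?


Step 1: Total=2^8=256
Step 2: Unsat when all 1 false: 2^7=128
Step 3: Sat=256-128=128

128


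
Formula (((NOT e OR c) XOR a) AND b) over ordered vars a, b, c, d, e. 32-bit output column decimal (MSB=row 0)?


Formula: (((NOT e OR c) XOR a) AND b) over a, b, c, d, e (32 rows)
Evaluate each row (bits = a,b,c,d,e, MSB first):
  row 0 [00000]: (((NOT 0 OR 0) XOR 0) AND 0) -> 0
  row 1 [00001]: (((NOT 1 OR 0) XOR 0) AND 0) -> 0
  row 2 [00010]: (((NOT 0 OR 0) XOR 0) AND 0) -> 0
  row 3 [00011]: (((NOT 1 OR 0) XOR 0) AND 0) -> 0
  row 4 [00100]: (((NOT 0 OR 1) XOR 0) AND 0) -> 0
  row 5 [00101]: (((NOT 1 OR 1) XOR 0) AND 0) -> 0
  row 6 [00110]: (((NOT 0 OR 1) XOR 0) AND 0) -> 0
  row 7 [00111]: (((NOT 1 OR 1) XOR 0) AND 0) -> 0
  row 8 [01000]: (((NOT 0 OR 0) XOR 0) AND 1) -> 1
  row 9 [01001]: (((NOT 1 OR 0) XOR 0) AND 1) -> 0
  row 10 [01010]: (((NOT 0 OR 0) XOR 0) AND 1) -> 1
  row 11 [01011]: (((NOT 1 OR 0) XOR 0) AND 1) -> 0
  row 12 [01100]: (((NOT 0 OR 1) XOR 0) AND 1) -> 1
  row 13 [01101]: (((NOT 1 OR 1) XOR 0) AND 1) -> 1
  row 14 [01110]: (((NOT 0 OR 1) XOR 0) AND 1) -> 1
  row 15 [01111]: (((NOT 1 OR 1) XOR 0) AND 1) -> 1
  row 16 [10000]: (((NOT 0 OR 0) XOR 1) AND 0) -> 0
  row 17 [10001]: (((NOT 1 OR 0) XOR 1) AND 0) -> 0
  row 18 [10010]: (((NOT 0 OR 0) XOR 1) AND 0) -> 0
  row 19 [10011]: (((NOT 1 OR 0) XOR 1) AND 0) -> 0
  row 20 [10100]: (((NOT 0 OR 1) XOR 1) AND 0) -> 0
  row 21 [10101]: (((NOT 1 OR 1) XOR 1) AND 0) -> 0
  row 22 [10110]: (((NOT 0 OR 1) XOR 1) AND 0) -> 0
  row 23 [10111]: (((NOT 1 OR 1) XOR 1) AND 0) -> 0
  row 24 [11000]: (((NOT 0 OR 0) XOR 1) AND 1) -> 0
  row 25 [11001]: (((NOT 1 OR 0) XOR 1) AND 1) -> 1
  row 26 [11010]: (((NOT 0 OR 0) XOR 1) AND 1) -> 0
  row 27 [11011]: (((NOT 1 OR 0) XOR 1) AND 1) -> 1
  row 28 [11100]: (((NOT 0 OR 1) XOR 1) AND 1) -> 0
  row 29 [11101]: (((NOT 1 OR 1) XOR 1) AND 1) -> 0
  row 30 [11110]: (((NOT 0 OR 1) XOR 1) AND 1) -> 0
  row 31 [11111]: (((NOT 1 OR 1) XOR 1) AND 1) -> 0
Full result column, 4 rows per line (a,b,c fixed per line; d,e runs 00..11 left to right):
  rows 0-3 [a,b,c=000]: 0000  = hex 0
  rows 4-7 [a,b,c=001]: 0000  = hex 0
  rows 8-11 [a,b,c=010]: 1010  = hex A
  rows 12-15 [a,b,c=011]: 1111  = hex F
  rows 16-19 [a,b,c=100]: 0000  = hex 0
  rows 20-23 [a,b,c=101]: 0000  = hex 0
  rows 24-27 [a,b,c=110]: 0101  = hex 5
  rows 28-31 [a,b,c=111]: 0000  = hex 0
Output column (row 0 .. row 31) = 00000000101011110000000001010000
Output column grouped in 4s = 0000 0000 1010 1111 0000 0000 0101 0000 = 0x00AF0050
Convert to decimal digit by digit (value = value*16 + digit):
  0 -> 0
  0*16 + 0 = 0
  0*16 + 10 (A) = 10
  10*16 + 15 (F) = 175
  175*16 + 0 = 2800
  2800*16 + 0 = 44800
  44800*16 + 5 = 716805
  716805*16 + 0 = 11468880
Decimal = 11468880

11468880


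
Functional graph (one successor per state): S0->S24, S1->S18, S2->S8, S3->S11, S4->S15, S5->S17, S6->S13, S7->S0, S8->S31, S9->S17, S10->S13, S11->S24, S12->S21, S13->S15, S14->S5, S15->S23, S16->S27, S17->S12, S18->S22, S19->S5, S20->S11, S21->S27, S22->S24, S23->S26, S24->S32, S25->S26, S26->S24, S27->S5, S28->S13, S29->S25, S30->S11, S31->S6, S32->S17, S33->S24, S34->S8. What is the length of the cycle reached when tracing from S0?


Trace from S0 until a state repeats:
  S0 -> S24 -> S32 -> S17 -> S12 -> S21 -> S27 -> S5 -> S17
S17 first seen at step 3, revisited at step 8.
Cycle length = 8 - 3 = 5

5


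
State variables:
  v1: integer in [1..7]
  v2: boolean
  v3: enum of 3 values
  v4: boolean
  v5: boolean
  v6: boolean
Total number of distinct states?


State space = product of domain sizes of all variables.
Domain sizes:
  v1 (integer in [1..7]): 7
  v2 (boolean): 2
  v3 (enum of 3 values): 3
  v4 (boolean): 2
  v5 (boolean): 2
  v6 (boolean): 2
Product = 7 * 2 * 3 * 2 * 2 * 2 = 336

336


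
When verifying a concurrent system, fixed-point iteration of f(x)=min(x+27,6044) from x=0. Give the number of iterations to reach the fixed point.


Step 1: x=0, cap=6044, increment=27
Step 2: x grows by 27 each step until capped at 6044; fixed point is x=6044
Step 3: iterations = ceil(6044/27) = 224

224


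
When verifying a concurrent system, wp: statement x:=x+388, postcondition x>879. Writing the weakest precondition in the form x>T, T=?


Formula: wp(x:=E, P) = P[E/x] (substitute E for x in postcondition)
Step 1: Postcondition: x>879
Step 2: Substitute x+388 for x: x+388>879
Step 3: Solve for x: x > 879-388 = 491

491


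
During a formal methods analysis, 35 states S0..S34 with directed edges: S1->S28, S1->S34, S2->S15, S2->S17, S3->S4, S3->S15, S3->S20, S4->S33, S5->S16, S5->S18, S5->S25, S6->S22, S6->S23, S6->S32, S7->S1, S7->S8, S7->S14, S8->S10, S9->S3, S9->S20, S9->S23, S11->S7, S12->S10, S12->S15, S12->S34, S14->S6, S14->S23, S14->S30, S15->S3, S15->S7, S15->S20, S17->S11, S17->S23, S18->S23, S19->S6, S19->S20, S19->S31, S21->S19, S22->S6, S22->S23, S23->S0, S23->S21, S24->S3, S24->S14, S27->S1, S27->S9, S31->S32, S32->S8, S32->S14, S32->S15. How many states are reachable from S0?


BFS from S0:
  layer 0: {S0}
Reachable set: {S0}
Count = 1

1


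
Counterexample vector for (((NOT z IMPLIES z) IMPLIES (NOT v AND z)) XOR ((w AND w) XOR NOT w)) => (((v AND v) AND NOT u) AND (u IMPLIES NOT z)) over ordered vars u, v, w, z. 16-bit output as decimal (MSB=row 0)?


F1 = (((NOT z IMPLIES z) IMPLIES (NOT v AND z)) XOR ((w AND w) XOR NOT w))
F2 = (((v AND v) AND NOT u) AND (u IMPLIES NOT z))
Counterexample to F1=>F2 is where F1=1 and F2=0.
Evaluate each row (bits = u,v,w,z, MSB first):
  row 0 [0000]: F1=0 F2=0 -> F1&~F2 -> 0
  row 1 [0001]: F1=0 F2=0 -> F1&~F2 -> 0
  row 2 [0010]: F1=0 F2=0 -> F1&~F2 -> 0
  row 3 [0011]: F1=0 F2=0 -> F1&~F2 -> 0
  row 4 [0100]: F1=0 F2=1 -> F1&~F2 -> 0
  row 5 [0101]: F1=1 F2=1 -> F1&~F2 -> 0
  row 6 [0110]: F1=0 F2=1 -> F1&~F2 -> 0
  row 7 [0111]: F1=1 F2=1 -> F1&~F2 -> 0
  row 8 [1000]: F1=0 F2=0 -> F1&~F2 -> 0
  row 9 [1001]: F1=0 F2=0 -> F1&~F2 -> 0
  row 10 [1010]: F1=0 F2=0 -> F1&~F2 -> 0
  row 11 [1011]: F1=0 F2=0 -> F1&~F2 -> 0
  row 12 [1100]: F1=0 F2=0 -> F1&~F2 -> 0
  row 13 [1101]: F1=1 F2=0 -> F1&~F2 -> 1
  row 14 [1110]: F1=0 F2=0 -> F1&~F2 -> 0
  row 15 [1111]: F1=1 F2=0 -> F1&~F2 -> 1
Full result column, 4 rows per line (u,v fixed per line; w,z runs 00..11 left to right):
  rows 0-3 [u,v=00]: 0000  = hex 0
  rows 4-7 [u,v=01]: 0000  = hex 0
  rows 8-11 [u,v=10]: 0000  = hex 0
  rows 12-15 [u,v=11]: 0101  = hex 5
Counterexample vector (row 0 .. row 15) = 0000000000000101
Output column grouped in 4s = 0000 0000 0000 0101 = 0x0005
Convert to decimal digit by digit (value = value*16 + digit):
  0 -> 0
  0*16 + 0 = 0
  0*16 + 0 = 0
  0*16 + 5 = 5
Decimal = 5

5


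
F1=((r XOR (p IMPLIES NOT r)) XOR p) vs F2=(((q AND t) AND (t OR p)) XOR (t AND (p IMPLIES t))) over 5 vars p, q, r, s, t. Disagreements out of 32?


F1 = ((r XOR (p IMPLIES NOT r)) XOR p)
F2 = (((q AND t) AND (t OR p)) XOR (t AND (p IMPLIES t)))
Evaluate both on each of 32 rows (bits = p,q,r,s,t):
  row 0 [00000]: F1=1 F2=0 (differ) -> 1
  row 1 [00001]: F1=1 F2=1 -> 0
  row 2 [00010]: F1=1 F2=0 (differ) -> 1
  row 3 [00011]: F1=1 F2=1 -> 0
  row 4 [00100]: F1=0 F2=0 -> 0
  row 5 [00101]: F1=0 F2=1 (differ) -> 1
  row 6 [00110]: F1=0 F2=0 -> 0
  row 7 [00111]: F1=0 F2=1 (differ) -> 1
  row 8 [01000]: F1=1 F2=0 (differ) -> 1
  row 9 [01001]: F1=1 F2=0 (differ) -> 1
  row 10 [01010]: F1=1 F2=0 (differ) -> 1
  row 11 [01011]: F1=1 F2=0 (differ) -> 1
  row 12 [01100]: F1=0 F2=0 -> 0
  row 13 [01101]: F1=0 F2=0 -> 0
  row 14 [01110]: F1=0 F2=0 -> 0
  row 15 [01111]: F1=0 F2=0 -> 0
  row 16 [10000]: F1=0 F2=0 -> 0
  row 17 [10001]: F1=0 F2=1 (differ) -> 1
  row 18 [10010]: F1=0 F2=0 -> 0
  row 19 [10011]: F1=0 F2=1 (differ) -> 1
  row 20 [10100]: F1=0 F2=0 -> 0
  row 21 [10101]: F1=0 F2=1 (differ) -> 1
  row 22 [10110]: F1=0 F2=0 -> 0
  row 23 [10111]: F1=0 F2=1 (differ) -> 1
  row 24 [11000]: F1=0 F2=0 -> 0
  row 25 [11001]: F1=0 F2=0 -> 0
  row 26 [11010]: F1=0 F2=0 -> 0
  row 27 [11011]: F1=0 F2=0 -> 0
  row 28 [11100]: F1=0 F2=0 -> 0
  row 29 [11101]: F1=0 F2=0 -> 0
  row 30 [11110]: F1=0 F2=0 -> 0
  row 31 [11111]: F1=0 F2=0 -> 0
Full result column, 8 rows per line (p,q fixed per line; r,s,t runs 000..111 left to right):
  rows 0-7 [p,q=00]: 10100101  (ones: 4)
  rows 8-15 [p,q=01]: 11110000  (ones: 4)
  rows 16-23 [p,q=10]: 01010101  (ones: 4)
  rows 24-31 [p,q=11]: 00000000  (ones: 0)
Disagreements = 4+4+4+0 = 12

12


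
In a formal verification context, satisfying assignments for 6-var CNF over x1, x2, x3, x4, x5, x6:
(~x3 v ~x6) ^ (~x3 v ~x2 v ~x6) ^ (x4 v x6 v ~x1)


CNF with 3 clauses over 6 vars (64 assignments).
An assignment satisfies CNF iff every clause has >=1 true literal.
Check each row (bits = x1,x2,x3,x4,x5,x6; clause T/F shown):
  row 0 [000000]: clauses=TTT -> 1
  row 1 [000001]: clauses=TTT -> 1
  row 2 [000010]: clauses=TTT -> 1
  row 3 [000011]: clauses=TTT -> 1
  row 4 [000100]: clauses=TTT -> 1
  (every remaining row is evaluated the same way; all 64 results are listed next)
Full result column, 8 rows per line (x1,x2,x3 fixed per line; x4,x5,x6 runs 000..111 left to right):
  rows 0-7 [x1,x2,x3=000]: 11111111  (ones: 8)
  rows 8-15 [x1,x2,x3=001]: 10101010  (ones: 4)
  rows 16-23 [x1,x2,x3=010]: 11111111  (ones: 8)
  rows 24-31 [x1,x2,x3=011]: 10101010  (ones: 4)
  rows 32-39 [x1,x2,x3=100]: 01011111  (ones: 6)
  rows 40-47 [x1,x2,x3=101]: 00001010  (ones: 2)
  rows 48-55 [x1,x2,x3=110]: 01011111  (ones: 6)
  rows 56-63 [x1,x2,x3=111]: 00001010  (ones: 2)
Satisfying assignments = 8+4+8+4+6+2+6+2 = 40

40


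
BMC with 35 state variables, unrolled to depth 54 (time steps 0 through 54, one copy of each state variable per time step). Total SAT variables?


BMC unrolls to depth k, creating one copy of each state var for steps 0..k.
Step count = 54 + 1 = 55 (steps 0 through 54)
Vars per step = 35
Total = 35 * 55 = 1925

1925
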